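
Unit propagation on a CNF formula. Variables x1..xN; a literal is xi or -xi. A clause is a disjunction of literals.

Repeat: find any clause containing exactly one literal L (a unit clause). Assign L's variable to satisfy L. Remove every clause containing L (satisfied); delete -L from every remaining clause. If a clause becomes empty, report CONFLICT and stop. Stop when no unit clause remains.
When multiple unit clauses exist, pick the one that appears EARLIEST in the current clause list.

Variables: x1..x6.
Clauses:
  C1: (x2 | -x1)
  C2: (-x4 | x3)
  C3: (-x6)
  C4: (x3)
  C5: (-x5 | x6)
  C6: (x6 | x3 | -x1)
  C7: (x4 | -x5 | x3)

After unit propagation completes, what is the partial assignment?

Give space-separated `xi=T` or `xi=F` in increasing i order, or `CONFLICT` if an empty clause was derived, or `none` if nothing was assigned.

unit clause [-6] forces x6=F; simplify:
  drop 6 from [-5, 6] -> [-5]
  drop 6 from [6, 3, -1] -> [3, -1]
  satisfied 1 clause(s); 6 remain; assigned so far: [6]
unit clause [3] forces x3=T; simplify:
  satisfied 4 clause(s); 2 remain; assigned so far: [3, 6]
unit clause [-5] forces x5=F; simplify:
  satisfied 1 clause(s); 1 remain; assigned so far: [3, 5, 6]

Answer: x3=T x5=F x6=F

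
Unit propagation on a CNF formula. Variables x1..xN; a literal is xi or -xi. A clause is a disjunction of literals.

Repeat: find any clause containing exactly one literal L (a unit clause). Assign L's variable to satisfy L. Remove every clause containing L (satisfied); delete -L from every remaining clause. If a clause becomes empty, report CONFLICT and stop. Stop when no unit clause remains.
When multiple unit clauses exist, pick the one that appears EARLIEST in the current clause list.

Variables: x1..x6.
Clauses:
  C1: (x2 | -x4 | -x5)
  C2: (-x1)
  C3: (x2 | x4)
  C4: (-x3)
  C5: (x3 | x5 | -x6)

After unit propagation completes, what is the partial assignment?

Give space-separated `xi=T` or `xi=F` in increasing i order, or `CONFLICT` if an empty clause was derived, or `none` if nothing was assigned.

Answer: x1=F x3=F

Derivation:
unit clause [-1] forces x1=F; simplify:
  satisfied 1 clause(s); 4 remain; assigned so far: [1]
unit clause [-3] forces x3=F; simplify:
  drop 3 from [3, 5, -6] -> [5, -6]
  satisfied 1 clause(s); 3 remain; assigned so far: [1, 3]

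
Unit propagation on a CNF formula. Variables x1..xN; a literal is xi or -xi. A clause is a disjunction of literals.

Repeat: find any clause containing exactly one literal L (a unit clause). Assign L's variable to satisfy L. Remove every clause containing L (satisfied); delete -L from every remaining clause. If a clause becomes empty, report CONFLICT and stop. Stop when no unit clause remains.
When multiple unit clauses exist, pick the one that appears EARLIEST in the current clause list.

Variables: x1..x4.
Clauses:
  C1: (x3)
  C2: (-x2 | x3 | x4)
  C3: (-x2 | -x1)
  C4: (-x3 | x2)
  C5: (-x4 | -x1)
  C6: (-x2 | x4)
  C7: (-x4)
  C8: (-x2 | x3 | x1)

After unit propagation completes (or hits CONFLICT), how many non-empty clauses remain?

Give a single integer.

unit clause [3] forces x3=T; simplify:
  drop -3 from [-3, 2] -> [2]
  satisfied 3 clause(s); 5 remain; assigned so far: [3]
unit clause [2] forces x2=T; simplify:
  drop -2 from [-2, -1] -> [-1]
  drop -2 from [-2, 4] -> [4]
  satisfied 1 clause(s); 4 remain; assigned so far: [2, 3]
unit clause [-1] forces x1=F; simplify:
  satisfied 2 clause(s); 2 remain; assigned so far: [1, 2, 3]
unit clause [4] forces x4=T; simplify:
  drop -4 from [-4] -> [] (empty!)
  satisfied 1 clause(s); 1 remain; assigned so far: [1, 2, 3, 4]
CONFLICT (empty clause)

Answer: 0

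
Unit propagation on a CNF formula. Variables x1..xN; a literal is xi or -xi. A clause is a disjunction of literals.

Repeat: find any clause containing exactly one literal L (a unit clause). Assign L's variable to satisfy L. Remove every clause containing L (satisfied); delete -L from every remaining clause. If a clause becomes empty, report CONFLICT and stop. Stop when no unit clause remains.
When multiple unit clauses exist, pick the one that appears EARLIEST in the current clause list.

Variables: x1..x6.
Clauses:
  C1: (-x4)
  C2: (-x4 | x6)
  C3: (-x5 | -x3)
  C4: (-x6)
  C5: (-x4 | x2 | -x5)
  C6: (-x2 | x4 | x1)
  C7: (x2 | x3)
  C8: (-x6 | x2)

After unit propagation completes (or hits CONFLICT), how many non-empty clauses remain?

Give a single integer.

unit clause [-4] forces x4=F; simplify:
  drop 4 from [-2, 4, 1] -> [-2, 1]
  satisfied 3 clause(s); 5 remain; assigned so far: [4]
unit clause [-6] forces x6=F; simplify:
  satisfied 2 clause(s); 3 remain; assigned so far: [4, 6]

Answer: 3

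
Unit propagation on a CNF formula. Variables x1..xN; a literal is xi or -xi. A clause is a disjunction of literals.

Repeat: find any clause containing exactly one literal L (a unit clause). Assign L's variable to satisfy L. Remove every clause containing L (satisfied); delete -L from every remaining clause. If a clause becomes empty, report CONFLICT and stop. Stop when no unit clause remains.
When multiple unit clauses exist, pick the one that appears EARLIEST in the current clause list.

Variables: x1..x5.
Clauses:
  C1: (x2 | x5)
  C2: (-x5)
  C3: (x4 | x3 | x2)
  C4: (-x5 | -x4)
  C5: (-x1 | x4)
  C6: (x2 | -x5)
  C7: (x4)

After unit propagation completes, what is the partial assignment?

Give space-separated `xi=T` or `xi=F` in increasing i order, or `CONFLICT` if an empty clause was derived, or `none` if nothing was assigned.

unit clause [-5] forces x5=F; simplify:
  drop 5 from [2, 5] -> [2]
  satisfied 3 clause(s); 4 remain; assigned so far: [5]
unit clause [2] forces x2=T; simplify:
  satisfied 2 clause(s); 2 remain; assigned so far: [2, 5]
unit clause [4] forces x4=T; simplify:
  satisfied 2 clause(s); 0 remain; assigned so far: [2, 4, 5]

Answer: x2=T x4=T x5=F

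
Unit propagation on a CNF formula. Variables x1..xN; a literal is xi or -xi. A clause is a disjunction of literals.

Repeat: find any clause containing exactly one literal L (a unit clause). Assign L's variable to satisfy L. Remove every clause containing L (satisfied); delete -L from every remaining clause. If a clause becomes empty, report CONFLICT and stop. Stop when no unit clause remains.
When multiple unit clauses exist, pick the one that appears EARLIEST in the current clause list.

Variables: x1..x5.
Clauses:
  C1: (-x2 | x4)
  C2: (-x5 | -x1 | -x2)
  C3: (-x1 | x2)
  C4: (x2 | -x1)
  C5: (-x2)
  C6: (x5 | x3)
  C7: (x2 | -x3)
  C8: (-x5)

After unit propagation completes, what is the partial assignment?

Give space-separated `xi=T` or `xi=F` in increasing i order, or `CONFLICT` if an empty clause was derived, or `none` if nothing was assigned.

Answer: CONFLICT

Derivation:
unit clause [-2] forces x2=F; simplify:
  drop 2 from [-1, 2] -> [-1]
  drop 2 from [2, -1] -> [-1]
  drop 2 from [2, -3] -> [-3]
  satisfied 3 clause(s); 5 remain; assigned so far: [2]
unit clause [-1] forces x1=F; simplify:
  satisfied 2 clause(s); 3 remain; assigned so far: [1, 2]
unit clause [-3] forces x3=F; simplify:
  drop 3 from [5, 3] -> [5]
  satisfied 1 clause(s); 2 remain; assigned so far: [1, 2, 3]
unit clause [5] forces x5=T; simplify:
  drop -5 from [-5] -> [] (empty!)
  satisfied 1 clause(s); 1 remain; assigned so far: [1, 2, 3, 5]
CONFLICT (empty clause)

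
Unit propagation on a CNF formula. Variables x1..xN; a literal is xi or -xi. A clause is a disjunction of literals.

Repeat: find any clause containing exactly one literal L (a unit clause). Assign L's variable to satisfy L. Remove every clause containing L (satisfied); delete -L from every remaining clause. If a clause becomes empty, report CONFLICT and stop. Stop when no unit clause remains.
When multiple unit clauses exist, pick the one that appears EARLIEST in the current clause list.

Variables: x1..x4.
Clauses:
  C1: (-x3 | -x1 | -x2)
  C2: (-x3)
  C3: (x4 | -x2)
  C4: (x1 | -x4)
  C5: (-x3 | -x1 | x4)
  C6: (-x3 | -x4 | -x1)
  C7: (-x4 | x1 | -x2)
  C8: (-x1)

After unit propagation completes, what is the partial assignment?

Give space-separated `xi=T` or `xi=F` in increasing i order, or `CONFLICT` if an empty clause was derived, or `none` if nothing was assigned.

unit clause [-3] forces x3=F; simplify:
  satisfied 4 clause(s); 4 remain; assigned so far: [3]
unit clause [-1] forces x1=F; simplify:
  drop 1 from [1, -4] -> [-4]
  drop 1 from [-4, 1, -2] -> [-4, -2]
  satisfied 1 clause(s); 3 remain; assigned so far: [1, 3]
unit clause [-4] forces x4=F; simplify:
  drop 4 from [4, -2] -> [-2]
  satisfied 2 clause(s); 1 remain; assigned so far: [1, 3, 4]
unit clause [-2] forces x2=F; simplify:
  satisfied 1 clause(s); 0 remain; assigned so far: [1, 2, 3, 4]

Answer: x1=F x2=F x3=F x4=F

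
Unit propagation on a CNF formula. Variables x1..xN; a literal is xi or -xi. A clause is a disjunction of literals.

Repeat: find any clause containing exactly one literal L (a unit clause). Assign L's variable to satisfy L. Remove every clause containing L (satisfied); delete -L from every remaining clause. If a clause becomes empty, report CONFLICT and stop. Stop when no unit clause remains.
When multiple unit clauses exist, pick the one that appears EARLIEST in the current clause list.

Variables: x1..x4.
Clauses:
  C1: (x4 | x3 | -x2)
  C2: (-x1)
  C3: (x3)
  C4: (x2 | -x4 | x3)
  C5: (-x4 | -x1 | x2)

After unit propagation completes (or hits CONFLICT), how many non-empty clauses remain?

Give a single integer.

unit clause [-1] forces x1=F; simplify:
  satisfied 2 clause(s); 3 remain; assigned so far: [1]
unit clause [3] forces x3=T; simplify:
  satisfied 3 clause(s); 0 remain; assigned so far: [1, 3]

Answer: 0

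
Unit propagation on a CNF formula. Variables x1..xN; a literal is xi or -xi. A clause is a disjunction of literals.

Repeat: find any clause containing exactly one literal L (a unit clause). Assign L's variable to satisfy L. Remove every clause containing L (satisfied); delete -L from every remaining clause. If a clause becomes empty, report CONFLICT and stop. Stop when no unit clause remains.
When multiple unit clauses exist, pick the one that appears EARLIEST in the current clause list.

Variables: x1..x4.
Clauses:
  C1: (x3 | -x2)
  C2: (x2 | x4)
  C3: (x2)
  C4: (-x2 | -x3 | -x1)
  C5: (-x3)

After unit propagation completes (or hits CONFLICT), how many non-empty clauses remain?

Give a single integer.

unit clause [2] forces x2=T; simplify:
  drop -2 from [3, -2] -> [3]
  drop -2 from [-2, -3, -1] -> [-3, -1]
  satisfied 2 clause(s); 3 remain; assigned so far: [2]
unit clause [3] forces x3=T; simplify:
  drop -3 from [-3, -1] -> [-1]
  drop -3 from [-3] -> [] (empty!)
  satisfied 1 clause(s); 2 remain; assigned so far: [2, 3]
CONFLICT (empty clause)

Answer: 1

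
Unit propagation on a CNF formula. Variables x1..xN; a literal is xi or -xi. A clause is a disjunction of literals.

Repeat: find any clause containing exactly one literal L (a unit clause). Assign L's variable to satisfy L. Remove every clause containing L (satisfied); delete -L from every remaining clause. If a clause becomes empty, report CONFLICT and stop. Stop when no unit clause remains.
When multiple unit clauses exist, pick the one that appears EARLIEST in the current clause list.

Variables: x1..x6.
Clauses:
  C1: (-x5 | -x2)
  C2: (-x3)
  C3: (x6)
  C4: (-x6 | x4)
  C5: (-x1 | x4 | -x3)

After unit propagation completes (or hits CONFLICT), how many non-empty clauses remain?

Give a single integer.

unit clause [-3] forces x3=F; simplify:
  satisfied 2 clause(s); 3 remain; assigned so far: [3]
unit clause [6] forces x6=T; simplify:
  drop -6 from [-6, 4] -> [4]
  satisfied 1 clause(s); 2 remain; assigned so far: [3, 6]
unit clause [4] forces x4=T; simplify:
  satisfied 1 clause(s); 1 remain; assigned so far: [3, 4, 6]

Answer: 1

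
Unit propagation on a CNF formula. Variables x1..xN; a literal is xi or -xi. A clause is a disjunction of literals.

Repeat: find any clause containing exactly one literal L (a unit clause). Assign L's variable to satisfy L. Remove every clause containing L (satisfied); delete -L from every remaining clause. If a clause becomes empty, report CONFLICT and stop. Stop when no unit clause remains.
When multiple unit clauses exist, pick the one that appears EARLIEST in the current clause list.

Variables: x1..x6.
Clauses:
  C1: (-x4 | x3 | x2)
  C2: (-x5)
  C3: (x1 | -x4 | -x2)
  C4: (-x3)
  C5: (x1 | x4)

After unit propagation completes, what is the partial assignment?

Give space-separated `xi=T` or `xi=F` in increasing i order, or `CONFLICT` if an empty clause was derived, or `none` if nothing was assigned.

Answer: x3=F x5=F

Derivation:
unit clause [-5] forces x5=F; simplify:
  satisfied 1 clause(s); 4 remain; assigned so far: [5]
unit clause [-3] forces x3=F; simplify:
  drop 3 from [-4, 3, 2] -> [-4, 2]
  satisfied 1 clause(s); 3 remain; assigned so far: [3, 5]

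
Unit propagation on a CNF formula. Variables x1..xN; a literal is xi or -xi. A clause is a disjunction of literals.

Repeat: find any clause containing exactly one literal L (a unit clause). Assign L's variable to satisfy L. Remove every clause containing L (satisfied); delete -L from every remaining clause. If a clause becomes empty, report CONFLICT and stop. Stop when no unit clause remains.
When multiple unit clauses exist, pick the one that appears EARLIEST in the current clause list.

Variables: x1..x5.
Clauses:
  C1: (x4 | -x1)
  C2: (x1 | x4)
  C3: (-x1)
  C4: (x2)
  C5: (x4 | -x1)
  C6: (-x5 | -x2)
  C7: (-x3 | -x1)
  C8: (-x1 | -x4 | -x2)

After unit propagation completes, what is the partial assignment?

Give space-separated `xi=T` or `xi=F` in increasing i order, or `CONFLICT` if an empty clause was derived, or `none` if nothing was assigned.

unit clause [-1] forces x1=F; simplify:
  drop 1 from [1, 4] -> [4]
  satisfied 5 clause(s); 3 remain; assigned so far: [1]
unit clause [4] forces x4=T; simplify:
  satisfied 1 clause(s); 2 remain; assigned so far: [1, 4]
unit clause [2] forces x2=T; simplify:
  drop -2 from [-5, -2] -> [-5]
  satisfied 1 clause(s); 1 remain; assigned so far: [1, 2, 4]
unit clause [-5] forces x5=F; simplify:
  satisfied 1 clause(s); 0 remain; assigned so far: [1, 2, 4, 5]

Answer: x1=F x2=T x4=T x5=F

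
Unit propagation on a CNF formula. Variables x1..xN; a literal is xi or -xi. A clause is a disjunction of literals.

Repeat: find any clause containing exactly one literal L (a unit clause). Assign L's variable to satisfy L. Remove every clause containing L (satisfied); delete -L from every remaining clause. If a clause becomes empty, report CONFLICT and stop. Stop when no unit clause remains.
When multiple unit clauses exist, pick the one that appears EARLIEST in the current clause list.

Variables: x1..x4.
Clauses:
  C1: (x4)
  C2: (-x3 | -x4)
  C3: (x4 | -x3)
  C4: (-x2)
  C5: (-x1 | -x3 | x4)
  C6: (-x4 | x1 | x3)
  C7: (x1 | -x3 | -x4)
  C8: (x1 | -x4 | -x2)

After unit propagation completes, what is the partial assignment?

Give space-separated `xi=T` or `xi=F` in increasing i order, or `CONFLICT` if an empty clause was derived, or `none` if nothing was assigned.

Answer: x1=T x2=F x3=F x4=T

Derivation:
unit clause [4] forces x4=T; simplify:
  drop -4 from [-3, -4] -> [-3]
  drop -4 from [-4, 1, 3] -> [1, 3]
  drop -4 from [1, -3, -4] -> [1, -3]
  drop -4 from [1, -4, -2] -> [1, -2]
  satisfied 3 clause(s); 5 remain; assigned so far: [4]
unit clause [-3] forces x3=F; simplify:
  drop 3 from [1, 3] -> [1]
  satisfied 2 clause(s); 3 remain; assigned so far: [3, 4]
unit clause [-2] forces x2=F; simplify:
  satisfied 2 clause(s); 1 remain; assigned so far: [2, 3, 4]
unit clause [1] forces x1=T; simplify:
  satisfied 1 clause(s); 0 remain; assigned so far: [1, 2, 3, 4]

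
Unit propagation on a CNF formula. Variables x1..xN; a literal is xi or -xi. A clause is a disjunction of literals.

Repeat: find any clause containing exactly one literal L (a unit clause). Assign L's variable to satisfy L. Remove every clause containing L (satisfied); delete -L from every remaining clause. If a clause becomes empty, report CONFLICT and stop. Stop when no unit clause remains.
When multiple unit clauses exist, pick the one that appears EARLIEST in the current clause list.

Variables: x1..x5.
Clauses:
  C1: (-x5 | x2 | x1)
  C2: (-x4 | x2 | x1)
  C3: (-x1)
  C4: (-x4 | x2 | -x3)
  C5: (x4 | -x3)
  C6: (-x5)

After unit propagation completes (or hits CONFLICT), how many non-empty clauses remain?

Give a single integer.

Answer: 3

Derivation:
unit clause [-1] forces x1=F; simplify:
  drop 1 from [-5, 2, 1] -> [-5, 2]
  drop 1 from [-4, 2, 1] -> [-4, 2]
  satisfied 1 clause(s); 5 remain; assigned so far: [1]
unit clause [-5] forces x5=F; simplify:
  satisfied 2 clause(s); 3 remain; assigned so far: [1, 5]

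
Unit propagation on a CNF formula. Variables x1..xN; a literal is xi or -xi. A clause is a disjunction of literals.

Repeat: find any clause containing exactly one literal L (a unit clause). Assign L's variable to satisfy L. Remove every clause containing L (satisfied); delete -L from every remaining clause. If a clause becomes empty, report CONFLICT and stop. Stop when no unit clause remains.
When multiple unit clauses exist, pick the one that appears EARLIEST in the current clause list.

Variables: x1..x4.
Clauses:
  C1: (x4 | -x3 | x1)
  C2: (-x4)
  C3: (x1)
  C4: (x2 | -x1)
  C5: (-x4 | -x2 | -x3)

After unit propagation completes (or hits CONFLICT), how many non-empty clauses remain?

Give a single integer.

unit clause [-4] forces x4=F; simplify:
  drop 4 from [4, -3, 1] -> [-3, 1]
  satisfied 2 clause(s); 3 remain; assigned so far: [4]
unit clause [1] forces x1=T; simplify:
  drop -1 from [2, -1] -> [2]
  satisfied 2 clause(s); 1 remain; assigned so far: [1, 4]
unit clause [2] forces x2=T; simplify:
  satisfied 1 clause(s); 0 remain; assigned so far: [1, 2, 4]

Answer: 0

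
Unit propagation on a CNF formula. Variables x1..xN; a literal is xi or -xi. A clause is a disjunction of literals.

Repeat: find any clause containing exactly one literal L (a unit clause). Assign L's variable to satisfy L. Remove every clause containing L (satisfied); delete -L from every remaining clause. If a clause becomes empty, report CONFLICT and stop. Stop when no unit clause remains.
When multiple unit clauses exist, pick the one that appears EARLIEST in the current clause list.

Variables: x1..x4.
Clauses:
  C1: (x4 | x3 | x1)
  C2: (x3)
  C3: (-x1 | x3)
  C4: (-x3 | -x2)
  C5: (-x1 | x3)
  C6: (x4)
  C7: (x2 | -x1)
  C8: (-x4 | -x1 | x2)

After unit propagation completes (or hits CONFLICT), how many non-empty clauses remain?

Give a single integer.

unit clause [3] forces x3=T; simplify:
  drop -3 from [-3, -2] -> [-2]
  satisfied 4 clause(s); 4 remain; assigned so far: [3]
unit clause [-2] forces x2=F; simplify:
  drop 2 from [2, -1] -> [-1]
  drop 2 from [-4, -1, 2] -> [-4, -1]
  satisfied 1 clause(s); 3 remain; assigned so far: [2, 3]
unit clause [4] forces x4=T; simplify:
  drop -4 from [-4, -1] -> [-1]
  satisfied 1 clause(s); 2 remain; assigned so far: [2, 3, 4]
unit clause [-1] forces x1=F; simplify:
  satisfied 2 clause(s); 0 remain; assigned so far: [1, 2, 3, 4]

Answer: 0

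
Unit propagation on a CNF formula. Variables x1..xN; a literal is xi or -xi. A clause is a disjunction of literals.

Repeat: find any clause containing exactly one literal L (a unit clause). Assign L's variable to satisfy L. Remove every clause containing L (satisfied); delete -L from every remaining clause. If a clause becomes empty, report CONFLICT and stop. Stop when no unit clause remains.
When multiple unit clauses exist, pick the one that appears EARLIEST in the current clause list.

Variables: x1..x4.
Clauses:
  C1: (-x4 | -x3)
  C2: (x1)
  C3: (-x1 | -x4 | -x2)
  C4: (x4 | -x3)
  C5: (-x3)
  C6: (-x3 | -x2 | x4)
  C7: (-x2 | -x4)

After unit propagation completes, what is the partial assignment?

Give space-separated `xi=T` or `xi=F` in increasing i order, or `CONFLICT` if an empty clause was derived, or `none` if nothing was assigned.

Answer: x1=T x3=F

Derivation:
unit clause [1] forces x1=T; simplify:
  drop -1 from [-1, -4, -2] -> [-4, -2]
  satisfied 1 clause(s); 6 remain; assigned so far: [1]
unit clause [-3] forces x3=F; simplify:
  satisfied 4 clause(s); 2 remain; assigned so far: [1, 3]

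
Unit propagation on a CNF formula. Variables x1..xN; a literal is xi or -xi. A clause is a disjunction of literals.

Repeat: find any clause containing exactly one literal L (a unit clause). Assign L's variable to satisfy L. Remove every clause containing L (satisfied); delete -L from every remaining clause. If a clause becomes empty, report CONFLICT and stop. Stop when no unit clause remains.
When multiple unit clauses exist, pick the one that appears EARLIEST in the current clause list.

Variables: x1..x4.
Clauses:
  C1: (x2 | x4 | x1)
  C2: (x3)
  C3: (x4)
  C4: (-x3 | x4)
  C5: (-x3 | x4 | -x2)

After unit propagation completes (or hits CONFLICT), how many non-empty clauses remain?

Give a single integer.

Answer: 0

Derivation:
unit clause [3] forces x3=T; simplify:
  drop -3 from [-3, 4] -> [4]
  drop -3 from [-3, 4, -2] -> [4, -2]
  satisfied 1 clause(s); 4 remain; assigned so far: [3]
unit clause [4] forces x4=T; simplify:
  satisfied 4 clause(s); 0 remain; assigned so far: [3, 4]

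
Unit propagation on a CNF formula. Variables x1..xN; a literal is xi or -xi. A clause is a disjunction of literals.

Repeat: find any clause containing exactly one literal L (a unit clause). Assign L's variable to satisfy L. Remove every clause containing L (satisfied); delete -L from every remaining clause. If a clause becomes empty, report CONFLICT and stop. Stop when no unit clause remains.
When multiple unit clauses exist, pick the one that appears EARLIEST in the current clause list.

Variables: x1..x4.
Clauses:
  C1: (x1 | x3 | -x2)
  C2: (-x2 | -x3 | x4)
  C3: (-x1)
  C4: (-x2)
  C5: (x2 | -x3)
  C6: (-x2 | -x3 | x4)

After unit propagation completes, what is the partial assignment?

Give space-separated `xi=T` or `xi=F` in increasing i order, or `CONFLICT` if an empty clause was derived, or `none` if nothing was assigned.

Answer: x1=F x2=F x3=F

Derivation:
unit clause [-1] forces x1=F; simplify:
  drop 1 from [1, 3, -2] -> [3, -2]
  satisfied 1 clause(s); 5 remain; assigned so far: [1]
unit clause [-2] forces x2=F; simplify:
  drop 2 from [2, -3] -> [-3]
  satisfied 4 clause(s); 1 remain; assigned so far: [1, 2]
unit clause [-3] forces x3=F; simplify:
  satisfied 1 clause(s); 0 remain; assigned so far: [1, 2, 3]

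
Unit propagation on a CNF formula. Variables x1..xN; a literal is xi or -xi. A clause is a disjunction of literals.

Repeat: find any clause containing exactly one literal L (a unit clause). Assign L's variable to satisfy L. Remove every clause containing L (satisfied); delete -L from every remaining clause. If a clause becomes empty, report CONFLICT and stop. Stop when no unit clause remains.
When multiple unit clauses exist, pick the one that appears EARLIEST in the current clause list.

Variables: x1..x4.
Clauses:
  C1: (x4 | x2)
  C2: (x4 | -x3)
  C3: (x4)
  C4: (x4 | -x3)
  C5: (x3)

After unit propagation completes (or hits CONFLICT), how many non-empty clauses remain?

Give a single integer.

unit clause [4] forces x4=T; simplify:
  satisfied 4 clause(s); 1 remain; assigned so far: [4]
unit clause [3] forces x3=T; simplify:
  satisfied 1 clause(s); 0 remain; assigned so far: [3, 4]

Answer: 0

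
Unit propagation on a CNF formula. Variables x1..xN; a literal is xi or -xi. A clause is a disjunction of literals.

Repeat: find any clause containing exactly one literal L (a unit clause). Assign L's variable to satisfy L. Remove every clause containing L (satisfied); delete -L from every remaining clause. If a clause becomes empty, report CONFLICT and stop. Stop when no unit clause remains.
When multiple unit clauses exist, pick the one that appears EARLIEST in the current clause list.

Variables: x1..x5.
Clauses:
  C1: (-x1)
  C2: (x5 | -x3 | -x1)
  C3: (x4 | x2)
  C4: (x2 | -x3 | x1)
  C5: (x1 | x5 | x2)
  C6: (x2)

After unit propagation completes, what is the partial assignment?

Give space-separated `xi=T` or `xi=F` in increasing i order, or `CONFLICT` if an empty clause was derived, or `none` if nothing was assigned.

unit clause [-1] forces x1=F; simplify:
  drop 1 from [2, -3, 1] -> [2, -3]
  drop 1 from [1, 5, 2] -> [5, 2]
  satisfied 2 clause(s); 4 remain; assigned so far: [1]
unit clause [2] forces x2=T; simplify:
  satisfied 4 clause(s); 0 remain; assigned so far: [1, 2]

Answer: x1=F x2=T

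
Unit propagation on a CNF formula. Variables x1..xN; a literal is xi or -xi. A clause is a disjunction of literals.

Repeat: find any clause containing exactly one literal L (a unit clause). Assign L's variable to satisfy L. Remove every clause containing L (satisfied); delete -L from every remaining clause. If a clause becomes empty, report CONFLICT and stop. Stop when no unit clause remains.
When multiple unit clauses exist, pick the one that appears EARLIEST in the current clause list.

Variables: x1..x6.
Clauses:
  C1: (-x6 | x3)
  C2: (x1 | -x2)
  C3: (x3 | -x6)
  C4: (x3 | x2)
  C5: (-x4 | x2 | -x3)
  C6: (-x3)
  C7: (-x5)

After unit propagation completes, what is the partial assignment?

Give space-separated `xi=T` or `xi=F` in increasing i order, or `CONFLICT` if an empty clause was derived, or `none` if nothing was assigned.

unit clause [-3] forces x3=F; simplify:
  drop 3 from [-6, 3] -> [-6]
  drop 3 from [3, -6] -> [-6]
  drop 3 from [3, 2] -> [2]
  satisfied 2 clause(s); 5 remain; assigned so far: [3]
unit clause [-6] forces x6=F; simplify:
  satisfied 2 clause(s); 3 remain; assigned so far: [3, 6]
unit clause [2] forces x2=T; simplify:
  drop -2 from [1, -2] -> [1]
  satisfied 1 clause(s); 2 remain; assigned so far: [2, 3, 6]
unit clause [1] forces x1=T; simplify:
  satisfied 1 clause(s); 1 remain; assigned so far: [1, 2, 3, 6]
unit clause [-5] forces x5=F; simplify:
  satisfied 1 clause(s); 0 remain; assigned so far: [1, 2, 3, 5, 6]

Answer: x1=T x2=T x3=F x5=F x6=F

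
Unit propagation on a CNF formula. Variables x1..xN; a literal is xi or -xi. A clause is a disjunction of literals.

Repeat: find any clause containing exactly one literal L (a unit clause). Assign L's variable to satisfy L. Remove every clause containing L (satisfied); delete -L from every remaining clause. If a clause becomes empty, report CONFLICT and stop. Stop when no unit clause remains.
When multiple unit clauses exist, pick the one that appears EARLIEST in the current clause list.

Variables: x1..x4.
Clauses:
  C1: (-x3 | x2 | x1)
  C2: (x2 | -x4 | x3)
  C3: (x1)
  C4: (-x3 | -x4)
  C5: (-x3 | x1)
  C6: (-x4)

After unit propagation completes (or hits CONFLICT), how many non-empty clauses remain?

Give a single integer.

Answer: 0

Derivation:
unit clause [1] forces x1=T; simplify:
  satisfied 3 clause(s); 3 remain; assigned so far: [1]
unit clause [-4] forces x4=F; simplify:
  satisfied 3 clause(s); 0 remain; assigned so far: [1, 4]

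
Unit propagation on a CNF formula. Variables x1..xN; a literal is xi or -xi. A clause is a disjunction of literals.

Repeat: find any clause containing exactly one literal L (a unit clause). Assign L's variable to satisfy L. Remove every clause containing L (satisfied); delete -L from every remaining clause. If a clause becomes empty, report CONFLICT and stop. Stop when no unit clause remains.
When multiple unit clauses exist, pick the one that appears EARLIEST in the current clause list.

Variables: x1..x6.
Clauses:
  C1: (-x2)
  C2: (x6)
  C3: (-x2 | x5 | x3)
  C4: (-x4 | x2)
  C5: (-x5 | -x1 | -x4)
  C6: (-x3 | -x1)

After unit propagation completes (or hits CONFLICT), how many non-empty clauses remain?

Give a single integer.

unit clause [-2] forces x2=F; simplify:
  drop 2 from [-4, 2] -> [-4]
  satisfied 2 clause(s); 4 remain; assigned so far: [2]
unit clause [6] forces x6=T; simplify:
  satisfied 1 clause(s); 3 remain; assigned so far: [2, 6]
unit clause [-4] forces x4=F; simplify:
  satisfied 2 clause(s); 1 remain; assigned so far: [2, 4, 6]

Answer: 1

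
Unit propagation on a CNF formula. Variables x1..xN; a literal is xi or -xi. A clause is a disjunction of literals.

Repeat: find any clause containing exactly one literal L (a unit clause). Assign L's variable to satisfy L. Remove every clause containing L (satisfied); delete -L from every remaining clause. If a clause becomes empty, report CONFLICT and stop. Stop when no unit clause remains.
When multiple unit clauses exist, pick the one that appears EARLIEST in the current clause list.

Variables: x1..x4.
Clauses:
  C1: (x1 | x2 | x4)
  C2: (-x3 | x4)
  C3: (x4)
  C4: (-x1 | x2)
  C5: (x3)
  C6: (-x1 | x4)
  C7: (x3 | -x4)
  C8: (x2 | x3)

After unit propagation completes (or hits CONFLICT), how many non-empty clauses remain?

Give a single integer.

Answer: 1

Derivation:
unit clause [4] forces x4=T; simplify:
  drop -4 from [3, -4] -> [3]
  satisfied 4 clause(s); 4 remain; assigned so far: [4]
unit clause [3] forces x3=T; simplify:
  satisfied 3 clause(s); 1 remain; assigned so far: [3, 4]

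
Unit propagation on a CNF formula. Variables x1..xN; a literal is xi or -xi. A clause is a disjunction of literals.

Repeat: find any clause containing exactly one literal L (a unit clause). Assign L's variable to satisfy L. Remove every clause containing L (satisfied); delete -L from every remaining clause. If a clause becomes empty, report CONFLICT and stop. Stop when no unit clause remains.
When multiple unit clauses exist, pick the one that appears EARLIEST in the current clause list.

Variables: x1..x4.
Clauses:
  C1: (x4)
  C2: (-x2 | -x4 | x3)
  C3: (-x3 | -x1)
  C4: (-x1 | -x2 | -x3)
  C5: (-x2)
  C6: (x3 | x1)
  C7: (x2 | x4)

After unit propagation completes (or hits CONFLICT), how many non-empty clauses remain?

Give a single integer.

Answer: 2

Derivation:
unit clause [4] forces x4=T; simplify:
  drop -4 from [-2, -4, 3] -> [-2, 3]
  satisfied 2 clause(s); 5 remain; assigned so far: [4]
unit clause [-2] forces x2=F; simplify:
  satisfied 3 clause(s); 2 remain; assigned so far: [2, 4]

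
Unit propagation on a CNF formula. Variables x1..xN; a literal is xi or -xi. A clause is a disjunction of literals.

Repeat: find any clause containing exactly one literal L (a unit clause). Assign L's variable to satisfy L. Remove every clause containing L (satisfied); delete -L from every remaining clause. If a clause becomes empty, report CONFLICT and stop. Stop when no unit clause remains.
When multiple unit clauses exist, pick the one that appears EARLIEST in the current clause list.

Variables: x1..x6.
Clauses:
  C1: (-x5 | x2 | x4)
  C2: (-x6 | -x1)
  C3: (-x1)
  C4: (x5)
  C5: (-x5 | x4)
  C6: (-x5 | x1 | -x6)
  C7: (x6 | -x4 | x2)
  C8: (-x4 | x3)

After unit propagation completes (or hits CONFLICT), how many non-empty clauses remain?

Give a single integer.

Answer: 0

Derivation:
unit clause [-1] forces x1=F; simplify:
  drop 1 from [-5, 1, -6] -> [-5, -6]
  satisfied 2 clause(s); 6 remain; assigned so far: [1]
unit clause [5] forces x5=T; simplify:
  drop -5 from [-5, 2, 4] -> [2, 4]
  drop -5 from [-5, 4] -> [4]
  drop -5 from [-5, -6] -> [-6]
  satisfied 1 clause(s); 5 remain; assigned so far: [1, 5]
unit clause [4] forces x4=T; simplify:
  drop -4 from [6, -4, 2] -> [6, 2]
  drop -4 from [-4, 3] -> [3]
  satisfied 2 clause(s); 3 remain; assigned so far: [1, 4, 5]
unit clause [-6] forces x6=F; simplify:
  drop 6 from [6, 2] -> [2]
  satisfied 1 clause(s); 2 remain; assigned so far: [1, 4, 5, 6]
unit clause [2] forces x2=T; simplify:
  satisfied 1 clause(s); 1 remain; assigned so far: [1, 2, 4, 5, 6]
unit clause [3] forces x3=T; simplify:
  satisfied 1 clause(s); 0 remain; assigned so far: [1, 2, 3, 4, 5, 6]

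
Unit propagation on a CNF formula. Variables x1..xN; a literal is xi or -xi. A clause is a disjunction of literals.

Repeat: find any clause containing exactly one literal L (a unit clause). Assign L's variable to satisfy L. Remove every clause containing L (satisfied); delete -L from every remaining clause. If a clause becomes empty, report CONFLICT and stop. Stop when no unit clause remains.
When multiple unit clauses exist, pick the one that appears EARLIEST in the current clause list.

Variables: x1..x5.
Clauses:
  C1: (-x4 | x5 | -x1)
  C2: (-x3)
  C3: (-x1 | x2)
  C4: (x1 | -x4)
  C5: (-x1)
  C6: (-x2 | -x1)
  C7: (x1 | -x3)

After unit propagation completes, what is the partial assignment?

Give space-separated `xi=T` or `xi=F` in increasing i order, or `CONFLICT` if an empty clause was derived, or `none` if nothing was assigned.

unit clause [-3] forces x3=F; simplify:
  satisfied 2 clause(s); 5 remain; assigned so far: [3]
unit clause [-1] forces x1=F; simplify:
  drop 1 from [1, -4] -> [-4]
  satisfied 4 clause(s); 1 remain; assigned so far: [1, 3]
unit clause [-4] forces x4=F; simplify:
  satisfied 1 clause(s); 0 remain; assigned so far: [1, 3, 4]

Answer: x1=F x3=F x4=F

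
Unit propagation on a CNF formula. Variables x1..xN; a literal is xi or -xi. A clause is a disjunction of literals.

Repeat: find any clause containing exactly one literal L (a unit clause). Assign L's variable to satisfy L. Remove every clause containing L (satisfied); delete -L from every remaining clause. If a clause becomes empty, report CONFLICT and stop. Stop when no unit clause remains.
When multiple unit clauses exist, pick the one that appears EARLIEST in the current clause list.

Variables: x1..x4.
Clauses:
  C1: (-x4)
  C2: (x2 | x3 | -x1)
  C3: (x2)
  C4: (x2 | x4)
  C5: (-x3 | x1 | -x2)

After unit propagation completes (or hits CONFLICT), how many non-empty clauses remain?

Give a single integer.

unit clause [-4] forces x4=F; simplify:
  drop 4 from [2, 4] -> [2]
  satisfied 1 clause(s); 4 remain; assigned so far: [4]
unit clause [2] forces x2=T; simplify:
  drop -2 from [-3, 1, -2] -> [-3, 1]
  satisfied 3 clause(s); 1 remain; assigned so far: [2, 4]

Answer: 1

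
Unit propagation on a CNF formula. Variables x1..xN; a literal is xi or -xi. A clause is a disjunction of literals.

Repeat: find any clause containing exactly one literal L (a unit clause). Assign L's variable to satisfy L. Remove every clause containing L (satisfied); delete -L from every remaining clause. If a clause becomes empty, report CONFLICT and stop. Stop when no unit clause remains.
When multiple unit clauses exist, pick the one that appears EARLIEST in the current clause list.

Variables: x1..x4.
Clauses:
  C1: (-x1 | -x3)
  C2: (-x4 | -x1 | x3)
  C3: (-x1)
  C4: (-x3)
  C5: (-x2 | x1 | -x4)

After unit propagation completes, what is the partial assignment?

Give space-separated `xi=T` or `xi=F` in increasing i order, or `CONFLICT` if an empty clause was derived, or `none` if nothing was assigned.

Answer: x1=F x3=F

Derivation:
unit clause [-1] forces x1=F; simplify:
  drop 1 from [-2, 1, -4] -> [-2, -4]
  satisfied 3 clause(s); 2 remain; assigned so far: [1]
unit clause [-3] forces x3=F; simplify:
  satisfied 1 clause(s); 1 remain; assigned so far: [1, 3]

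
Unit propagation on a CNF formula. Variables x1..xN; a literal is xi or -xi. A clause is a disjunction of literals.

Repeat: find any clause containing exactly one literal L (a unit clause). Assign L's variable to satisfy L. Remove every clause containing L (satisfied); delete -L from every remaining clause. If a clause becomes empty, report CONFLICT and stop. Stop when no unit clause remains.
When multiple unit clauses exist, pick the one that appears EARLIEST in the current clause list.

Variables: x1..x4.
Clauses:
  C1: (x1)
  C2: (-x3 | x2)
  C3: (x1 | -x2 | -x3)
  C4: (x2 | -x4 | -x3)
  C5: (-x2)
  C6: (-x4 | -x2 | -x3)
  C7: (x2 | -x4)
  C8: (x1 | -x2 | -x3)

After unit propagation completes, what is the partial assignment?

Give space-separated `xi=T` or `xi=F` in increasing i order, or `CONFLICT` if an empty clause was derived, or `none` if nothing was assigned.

Answer: x1=T x2=F x3=F x4=F

Derivation:
unit clause [1] forces x1=T; simplify:
  satisfied 3 clause(s); 5 remain; assigned so far: [1]
unit clause [-2] forces x2=F; simplify:
  drop 2 from [-3, 2] -> [-3]
  drop 2 from [2, -4, -3] -> [-4, -3]
  drop 2 from [2, -4] -> [-4]
  satisfied 2 clause(s); 3 remain; assigned so far: [1, 2]
unit clause [-3] forces x3=F; simplify:
  satisfied 2 clause(s); 1 remain; assigned so far: [1, 2, 3]
unit clause [-4] forces x4=F; simplify:
  satisfied 1 clause(s); 0 remain; assigned so far: [1, 2, 3, 4]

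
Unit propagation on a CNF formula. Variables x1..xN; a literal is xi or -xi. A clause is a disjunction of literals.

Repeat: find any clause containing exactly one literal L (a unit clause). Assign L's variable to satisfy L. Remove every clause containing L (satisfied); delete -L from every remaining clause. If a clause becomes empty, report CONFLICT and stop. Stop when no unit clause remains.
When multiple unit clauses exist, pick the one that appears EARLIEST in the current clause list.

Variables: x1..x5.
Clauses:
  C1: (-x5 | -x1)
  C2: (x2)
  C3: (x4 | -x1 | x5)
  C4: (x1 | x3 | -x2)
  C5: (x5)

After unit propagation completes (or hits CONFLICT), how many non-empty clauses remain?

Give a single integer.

Answer: 0

Derivation:
unit clause [2] forces x2=T; simplify:
  drop -2 from [1, 3, -2] -> [1, 3]
  satisfied 1 clause(s); 4 remain; assigned so far: [2]
unit clause [5] forces x5=T; simplify:
  drop -5 from [-5, -1] -> [-1]
  satisfied 2 clause(s); 2 remain; assigned so far: [2, 5]
unit clause [-1] forces x1=F; simplify:
  drop 1 from [1, 3] -> [3]
  satisfied 1 clause(s); 1 remain; assigned so far: [1, 2, 5]
unit clause [3] forces x3=T; simplify:
  satisfied 1 clause(s); 0 remain; assigned so far: [1, 2, 3, 5]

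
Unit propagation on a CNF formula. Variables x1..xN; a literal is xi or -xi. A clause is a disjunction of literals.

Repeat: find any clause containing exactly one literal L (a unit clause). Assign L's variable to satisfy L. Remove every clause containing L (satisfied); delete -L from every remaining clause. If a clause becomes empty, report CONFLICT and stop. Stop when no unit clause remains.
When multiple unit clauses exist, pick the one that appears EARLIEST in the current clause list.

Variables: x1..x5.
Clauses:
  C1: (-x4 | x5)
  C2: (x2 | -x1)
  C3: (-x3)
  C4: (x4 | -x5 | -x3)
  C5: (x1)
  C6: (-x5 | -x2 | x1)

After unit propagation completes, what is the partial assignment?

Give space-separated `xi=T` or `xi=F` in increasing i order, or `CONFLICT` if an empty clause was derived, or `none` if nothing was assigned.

Answer: x1=T x2=T x3=F

Derivation:
unit clause [-3] forces x3=F; simplify:
  satisfied 2 clause(s); 4 remain; assigned so far: [3]
unit clause [1] forces x1=T; simplify:
  drop -1 from [2, -1] -> [2]
  satisfied 2 clause(s); 2 remain; assigned so far: [1, 3]
unit clause [2] forces x2=T; simplify:
  satisfied 1 clause(s); 1 remain; assigned so far: [1, 2, 3]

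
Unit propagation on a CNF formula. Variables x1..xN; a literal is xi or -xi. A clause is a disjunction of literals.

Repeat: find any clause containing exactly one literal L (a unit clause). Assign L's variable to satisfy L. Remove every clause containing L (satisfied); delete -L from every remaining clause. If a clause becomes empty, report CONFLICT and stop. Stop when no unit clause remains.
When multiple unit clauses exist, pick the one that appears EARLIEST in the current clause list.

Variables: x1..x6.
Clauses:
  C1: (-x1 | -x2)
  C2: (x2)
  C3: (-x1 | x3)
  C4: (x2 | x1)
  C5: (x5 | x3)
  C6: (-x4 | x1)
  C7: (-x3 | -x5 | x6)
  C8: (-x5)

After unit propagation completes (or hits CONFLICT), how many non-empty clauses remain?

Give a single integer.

Answer: 0

Derivation:
unit clause [2] forces x2=T; simplify:
  drop -2 from [-1, -2] -> [-1]
  satisfied 2 clause(s); 6 remain; assigned so far: [2]
unit clause [-1] forces x1=F; simplify:
  drop 1 from [-4, 1] -> [-4]
  satisfied 2 clause(s); 4 remain; assigned so far: [1, 2]
unit clause [-4] forces x4=F; simplify:
  satisfied 1 clause(s); 3 remain; assigned so far: [1, 2, 4]
unit clause [-5] forces x5=F; simplify:
  drop 5 from [5, 3] -> [3]
  satisfied 2 clause(s); 1 remain; assigned so far: [1, 2, 4, 5]
unit clause [3] forces x3=T; simplify:
  satisfied 1 clause(s); 0 remain; assigned so far: [1, 2, 3, 4, 5]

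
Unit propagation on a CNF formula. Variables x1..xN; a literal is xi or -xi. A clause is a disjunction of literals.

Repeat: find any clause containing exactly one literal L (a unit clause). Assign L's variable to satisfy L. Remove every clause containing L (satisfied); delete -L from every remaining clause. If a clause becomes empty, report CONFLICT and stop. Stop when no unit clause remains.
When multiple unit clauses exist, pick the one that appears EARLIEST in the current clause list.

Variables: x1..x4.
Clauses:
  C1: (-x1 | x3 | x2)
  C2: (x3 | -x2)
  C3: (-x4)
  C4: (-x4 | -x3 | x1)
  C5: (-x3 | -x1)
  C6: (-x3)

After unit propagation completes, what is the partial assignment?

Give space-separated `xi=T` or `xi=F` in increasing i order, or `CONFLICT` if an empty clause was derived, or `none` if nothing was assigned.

Answer: x1=F x2=F x3=F x4=F

Derivation:
unit clause [-4] forces x4=F; simplify:
  satisfied 2 clause(s); 4 remain; assigned so far: [4]
unit clause [-3] forces x3=F; simplify:
  drop 3 from [-1, 3, 2] -> [-1, 2]
  drop 3 from [3, -2] -> [-2]
  satisfied 2 clause(s); 2 remain; assigned so far: [3, 4]
unit clause [-2] forces x2=F; simplify:
  drop 2 from [-1, 2] -> [-1]
  satisfied 1 clause(s); 1 remain; assigned so far: [2, 3, 4]
unit clause [-1] forces x1=F; simplify:
  satisfied 1 clause(s); 0 remain; assigned so far: [1, 2, 3, 4]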